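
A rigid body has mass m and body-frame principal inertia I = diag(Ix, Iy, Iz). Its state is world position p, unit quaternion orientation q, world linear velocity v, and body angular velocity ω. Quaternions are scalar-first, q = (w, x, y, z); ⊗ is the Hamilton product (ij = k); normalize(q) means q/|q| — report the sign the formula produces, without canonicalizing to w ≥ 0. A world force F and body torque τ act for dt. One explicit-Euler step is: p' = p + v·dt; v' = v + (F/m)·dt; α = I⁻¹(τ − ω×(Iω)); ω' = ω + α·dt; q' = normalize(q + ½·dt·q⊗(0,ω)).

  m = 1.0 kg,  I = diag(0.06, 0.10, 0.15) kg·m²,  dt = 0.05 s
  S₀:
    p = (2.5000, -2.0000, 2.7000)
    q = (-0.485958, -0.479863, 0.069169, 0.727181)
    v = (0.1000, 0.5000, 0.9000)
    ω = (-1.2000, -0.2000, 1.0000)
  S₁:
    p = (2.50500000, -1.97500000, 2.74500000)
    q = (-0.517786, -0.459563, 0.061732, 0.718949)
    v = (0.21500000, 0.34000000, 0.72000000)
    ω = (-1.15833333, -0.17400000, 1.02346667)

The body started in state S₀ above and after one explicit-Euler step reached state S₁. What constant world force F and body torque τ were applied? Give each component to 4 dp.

F = (2.3000, -3.2000, -3.6000)
τ = (0.0400, 0.1600, 0.0800)

Δv = v₁−v₀ = (0.11500000, -0.16000000, -0.18000000)
applied force F = (2.3000, -3.2000, -3.6000)
Δω = ω₁−ω₀ = (0.04166667, 0.02600000, 0.02346667)
τ = I·(Δω/dt) + ω₀×(Iω₀) = (0.0400, 0.1600, 0.0800)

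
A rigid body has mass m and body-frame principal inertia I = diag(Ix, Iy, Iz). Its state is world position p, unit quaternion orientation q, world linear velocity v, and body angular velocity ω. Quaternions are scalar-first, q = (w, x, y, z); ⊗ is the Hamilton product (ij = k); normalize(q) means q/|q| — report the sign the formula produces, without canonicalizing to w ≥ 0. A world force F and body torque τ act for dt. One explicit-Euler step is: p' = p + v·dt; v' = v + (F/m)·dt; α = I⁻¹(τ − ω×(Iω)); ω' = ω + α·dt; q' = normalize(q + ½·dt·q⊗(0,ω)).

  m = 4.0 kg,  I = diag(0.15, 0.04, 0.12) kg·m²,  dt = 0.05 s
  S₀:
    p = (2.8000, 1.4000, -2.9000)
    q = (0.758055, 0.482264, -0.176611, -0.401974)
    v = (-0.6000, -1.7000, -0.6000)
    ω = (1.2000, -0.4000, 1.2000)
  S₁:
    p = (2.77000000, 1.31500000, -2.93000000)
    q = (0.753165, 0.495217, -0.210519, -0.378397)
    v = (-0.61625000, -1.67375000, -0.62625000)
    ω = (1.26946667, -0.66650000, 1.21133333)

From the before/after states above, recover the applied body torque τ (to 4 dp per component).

ω₁ − ω₀ = (0.06946667, -0.26650000, 0.01133333)
precession coupling = (-0.0384, 0.0432, 0.0528)
I·α + gyro = (0.1700, -0.1700, 0.0800)

τ = (0.1700, -0.1700, 0.0800)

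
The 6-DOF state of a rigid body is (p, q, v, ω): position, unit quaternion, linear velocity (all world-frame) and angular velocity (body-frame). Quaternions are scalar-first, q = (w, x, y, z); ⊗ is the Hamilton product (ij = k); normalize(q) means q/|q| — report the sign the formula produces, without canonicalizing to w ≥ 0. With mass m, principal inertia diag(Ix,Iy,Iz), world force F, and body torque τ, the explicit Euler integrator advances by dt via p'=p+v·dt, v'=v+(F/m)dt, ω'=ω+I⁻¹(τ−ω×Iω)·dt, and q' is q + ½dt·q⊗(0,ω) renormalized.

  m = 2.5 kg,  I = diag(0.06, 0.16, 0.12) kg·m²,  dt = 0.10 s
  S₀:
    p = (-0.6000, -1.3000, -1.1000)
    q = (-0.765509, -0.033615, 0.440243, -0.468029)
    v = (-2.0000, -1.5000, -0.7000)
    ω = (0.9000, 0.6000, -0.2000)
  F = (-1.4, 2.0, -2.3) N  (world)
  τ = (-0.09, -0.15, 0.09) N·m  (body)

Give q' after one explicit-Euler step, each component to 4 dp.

2q̇ = q⊗(0,ω) = (-0.3274981, -0.4961893, -0.8872545, -0.2632859)
q' = normalize(q + ½dt·q⊗(0,ω)) = (-0.7807, -0.0583, 0.3953, -0.4805)

q' = (-0.7807, -0.0583, 0.3953, -0.4805)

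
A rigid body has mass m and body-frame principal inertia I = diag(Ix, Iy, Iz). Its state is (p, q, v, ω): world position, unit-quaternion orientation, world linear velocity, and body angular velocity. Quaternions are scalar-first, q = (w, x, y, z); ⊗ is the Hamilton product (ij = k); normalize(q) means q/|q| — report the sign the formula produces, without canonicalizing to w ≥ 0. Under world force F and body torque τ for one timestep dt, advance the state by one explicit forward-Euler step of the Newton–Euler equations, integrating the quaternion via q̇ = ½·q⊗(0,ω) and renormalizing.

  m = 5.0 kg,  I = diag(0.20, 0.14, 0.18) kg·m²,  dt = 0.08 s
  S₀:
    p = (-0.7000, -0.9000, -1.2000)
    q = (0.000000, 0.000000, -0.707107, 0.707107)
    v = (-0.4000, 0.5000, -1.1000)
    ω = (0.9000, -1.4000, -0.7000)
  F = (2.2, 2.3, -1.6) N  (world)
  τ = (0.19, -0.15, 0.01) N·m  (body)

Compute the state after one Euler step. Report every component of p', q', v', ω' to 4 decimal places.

(τ − ω×Iω)/I = (0.7540, -0.9814, -0.3644)
ω' = ω + α·dt = (0.9603, -1.4785, -0.7292)
2q̇ = q⊗(0,ω) = (-0.4949749, 1.4849247, 0.6363963, 0.6363963)
q' = normalize(q + ½dt·q⊗(0,ω)) = (-0.0197, 0.0592, -0.6799, 0.7307)
p' = p + v·dt = (-0.7320, -0.8600, -1.2880)
new velocity v' = (-0.3648, 0.5368, -1.1256)

p' = (-0.7320, -0.8600, -1.2880)
q' = (-0.0197, 0.0592, -0.6799, 0.7307)
v' = (-0.3648, 0.5368, -1.1256)
ω' = (0.9603, -1.4785, -0.7292)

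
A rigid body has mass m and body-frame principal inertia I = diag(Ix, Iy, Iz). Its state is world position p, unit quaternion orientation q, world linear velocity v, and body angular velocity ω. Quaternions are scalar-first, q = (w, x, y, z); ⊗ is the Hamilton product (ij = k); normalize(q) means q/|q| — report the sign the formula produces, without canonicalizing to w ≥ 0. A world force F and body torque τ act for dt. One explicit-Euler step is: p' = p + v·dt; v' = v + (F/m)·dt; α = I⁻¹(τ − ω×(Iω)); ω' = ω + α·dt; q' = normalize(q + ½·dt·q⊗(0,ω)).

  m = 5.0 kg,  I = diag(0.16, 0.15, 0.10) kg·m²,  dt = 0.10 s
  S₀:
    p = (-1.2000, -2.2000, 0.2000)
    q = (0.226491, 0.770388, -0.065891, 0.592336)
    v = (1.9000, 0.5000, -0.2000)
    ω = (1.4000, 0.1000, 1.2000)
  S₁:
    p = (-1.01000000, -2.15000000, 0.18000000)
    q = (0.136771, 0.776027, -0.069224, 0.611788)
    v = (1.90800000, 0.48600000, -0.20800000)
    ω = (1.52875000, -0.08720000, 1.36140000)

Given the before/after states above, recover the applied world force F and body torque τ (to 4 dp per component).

velocity change Δv = (0.00800000, -0.01400000, -0.00800000)
F = m·Δv/dt = (0.4000, -0.7000, -0.4000)
ω₁ − ω₀ = (0.12875000, -0.18720000, 0.16140000)
ω₀×(Iω₀) = (-0.0060, 0.1008, -0.0014)
applied torque τ = (0.2000, -0.1800, 0.1600)

F = (0.4000, -0.7000, -0.4000)
τ = (0.2000, -0.1800, 0.1600)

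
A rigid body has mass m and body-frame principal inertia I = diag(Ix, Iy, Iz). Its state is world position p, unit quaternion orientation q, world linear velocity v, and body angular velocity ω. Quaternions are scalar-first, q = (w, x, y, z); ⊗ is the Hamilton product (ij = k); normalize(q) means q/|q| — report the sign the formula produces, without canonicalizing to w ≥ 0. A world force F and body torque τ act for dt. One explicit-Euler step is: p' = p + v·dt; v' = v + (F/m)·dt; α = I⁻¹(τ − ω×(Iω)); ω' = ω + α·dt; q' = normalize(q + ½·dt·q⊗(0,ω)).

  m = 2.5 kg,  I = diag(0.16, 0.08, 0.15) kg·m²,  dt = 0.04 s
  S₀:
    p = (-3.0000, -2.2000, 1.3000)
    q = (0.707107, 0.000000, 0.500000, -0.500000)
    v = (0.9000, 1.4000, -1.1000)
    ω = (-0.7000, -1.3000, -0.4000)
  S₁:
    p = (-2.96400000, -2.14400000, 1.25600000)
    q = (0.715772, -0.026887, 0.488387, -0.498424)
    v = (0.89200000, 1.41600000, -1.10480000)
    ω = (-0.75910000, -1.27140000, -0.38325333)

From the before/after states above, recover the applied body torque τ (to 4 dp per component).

Δω = ω₁−ω₀ = (-0.05910000, 0.02860000, 0.01674667)
ω₀×(Iω₀) = (0.0364, 0.0028, -0.0728)
applied torque τ = (-0.2000, 0.0600, -0.0100)

τ = (-0.2000, 0.0600, -0.0100)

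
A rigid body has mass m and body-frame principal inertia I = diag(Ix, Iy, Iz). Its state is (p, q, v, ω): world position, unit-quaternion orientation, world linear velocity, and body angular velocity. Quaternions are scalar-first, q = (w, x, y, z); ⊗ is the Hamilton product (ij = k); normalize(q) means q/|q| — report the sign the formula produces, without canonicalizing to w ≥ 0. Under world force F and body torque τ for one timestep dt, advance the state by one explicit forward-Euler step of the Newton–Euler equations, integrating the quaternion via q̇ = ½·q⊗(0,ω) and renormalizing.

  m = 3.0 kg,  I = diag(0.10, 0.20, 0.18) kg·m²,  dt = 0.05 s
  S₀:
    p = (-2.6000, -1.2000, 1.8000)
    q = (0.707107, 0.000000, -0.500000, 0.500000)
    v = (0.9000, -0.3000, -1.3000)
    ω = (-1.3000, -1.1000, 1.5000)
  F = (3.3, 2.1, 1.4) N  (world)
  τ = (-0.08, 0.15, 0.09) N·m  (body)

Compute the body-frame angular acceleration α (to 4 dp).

ω×(Iω) gyroscopic = (0.0330, 0.1560, 0.1430)
(τ − ω×Iω)/I = (-1.1300, -0.0300, -0.2944)

α = (-1.1300, -0.0300, -0.2944)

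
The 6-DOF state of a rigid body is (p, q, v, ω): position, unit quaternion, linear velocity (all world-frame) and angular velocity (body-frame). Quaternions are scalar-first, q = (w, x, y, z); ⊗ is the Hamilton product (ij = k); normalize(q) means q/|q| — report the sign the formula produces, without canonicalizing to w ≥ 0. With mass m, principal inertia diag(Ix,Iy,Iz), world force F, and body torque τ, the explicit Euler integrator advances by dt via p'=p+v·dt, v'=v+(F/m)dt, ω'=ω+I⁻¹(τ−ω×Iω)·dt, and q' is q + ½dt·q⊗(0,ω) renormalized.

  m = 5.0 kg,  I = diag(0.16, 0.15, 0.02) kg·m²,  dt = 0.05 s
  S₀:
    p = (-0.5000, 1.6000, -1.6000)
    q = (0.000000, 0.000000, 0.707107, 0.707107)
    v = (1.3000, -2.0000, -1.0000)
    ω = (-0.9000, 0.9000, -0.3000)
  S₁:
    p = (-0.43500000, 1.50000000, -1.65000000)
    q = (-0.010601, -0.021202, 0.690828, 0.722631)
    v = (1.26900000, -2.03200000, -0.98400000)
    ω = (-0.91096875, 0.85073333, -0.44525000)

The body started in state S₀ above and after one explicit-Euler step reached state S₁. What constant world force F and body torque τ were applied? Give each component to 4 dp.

velocity change Δv = (-0.03100000, -0.03200000, 0.01600000)
applied force F = (-3.1000, -3.2000, 1.6000)
Δω = ω₁−ω₀ = (-0.01096875, -0.04926667, -0.14525000)
ω₀×(Iω₀) = (0.0351, 0.0378, 0.0081)
applied torque τ = (0.0000, -0.1100, -0.0500)

F = (-3.1000, -3.2000, 1.6000)
τ = (0.0000, -0.1100, -0.0500)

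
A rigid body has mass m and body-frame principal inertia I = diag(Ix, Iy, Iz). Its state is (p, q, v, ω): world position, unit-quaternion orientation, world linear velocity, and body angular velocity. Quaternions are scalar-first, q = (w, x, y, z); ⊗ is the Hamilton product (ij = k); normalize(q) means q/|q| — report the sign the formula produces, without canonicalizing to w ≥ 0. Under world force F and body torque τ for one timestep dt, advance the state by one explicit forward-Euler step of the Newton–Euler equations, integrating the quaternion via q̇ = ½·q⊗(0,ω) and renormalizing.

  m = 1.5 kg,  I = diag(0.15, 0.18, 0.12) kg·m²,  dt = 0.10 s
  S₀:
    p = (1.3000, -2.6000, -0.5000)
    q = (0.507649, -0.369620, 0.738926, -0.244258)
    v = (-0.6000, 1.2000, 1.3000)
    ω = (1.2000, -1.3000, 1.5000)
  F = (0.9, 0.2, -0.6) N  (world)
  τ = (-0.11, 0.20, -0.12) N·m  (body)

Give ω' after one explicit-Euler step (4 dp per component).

ω' = (1.0487, -1.2189, 1.4390)

ω×(Iω) gyroscopic = (0.1170, 0.0540, -0.0468)
(τ − ω×Iω)/I = (-1.5133, 0.8111, -0.6100)
ω + α·dt = (1.0487, -1.2189, 1.4390)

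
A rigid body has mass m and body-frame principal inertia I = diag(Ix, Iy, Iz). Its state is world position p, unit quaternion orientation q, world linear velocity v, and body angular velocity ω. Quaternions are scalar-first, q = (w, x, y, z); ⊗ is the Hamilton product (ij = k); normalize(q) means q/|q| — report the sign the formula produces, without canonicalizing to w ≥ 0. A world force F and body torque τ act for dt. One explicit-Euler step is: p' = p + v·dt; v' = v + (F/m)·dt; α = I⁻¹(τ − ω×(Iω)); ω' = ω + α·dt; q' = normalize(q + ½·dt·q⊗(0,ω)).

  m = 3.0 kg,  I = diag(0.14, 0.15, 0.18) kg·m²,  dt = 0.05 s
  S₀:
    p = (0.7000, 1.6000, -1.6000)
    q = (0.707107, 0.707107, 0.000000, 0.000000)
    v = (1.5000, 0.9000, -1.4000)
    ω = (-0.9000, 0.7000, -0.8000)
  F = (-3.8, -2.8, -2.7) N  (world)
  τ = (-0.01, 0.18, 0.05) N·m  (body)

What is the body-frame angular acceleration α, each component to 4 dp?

α = (0.0486, 1.3920, 0.3128)

gyro term ω×Iω = (-0.0168, -0.0288, -0.0063)
(τ − ω×Iω)/I = (0.0486, 1.3920, 0.3128)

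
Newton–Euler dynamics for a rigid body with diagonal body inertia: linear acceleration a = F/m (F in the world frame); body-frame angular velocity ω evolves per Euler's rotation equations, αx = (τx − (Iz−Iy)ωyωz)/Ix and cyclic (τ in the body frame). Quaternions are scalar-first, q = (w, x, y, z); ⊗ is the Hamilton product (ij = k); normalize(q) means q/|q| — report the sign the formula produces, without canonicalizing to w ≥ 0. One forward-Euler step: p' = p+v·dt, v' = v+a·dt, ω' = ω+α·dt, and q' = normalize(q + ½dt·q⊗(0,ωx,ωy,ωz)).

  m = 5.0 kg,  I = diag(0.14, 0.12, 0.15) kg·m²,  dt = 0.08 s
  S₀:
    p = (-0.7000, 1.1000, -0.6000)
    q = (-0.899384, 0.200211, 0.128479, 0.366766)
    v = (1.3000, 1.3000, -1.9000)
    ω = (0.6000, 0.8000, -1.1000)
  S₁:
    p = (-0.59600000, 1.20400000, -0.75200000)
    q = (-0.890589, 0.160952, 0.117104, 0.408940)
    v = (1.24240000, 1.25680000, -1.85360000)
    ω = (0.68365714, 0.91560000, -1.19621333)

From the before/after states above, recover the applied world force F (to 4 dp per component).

F = (-3.6000, -2.7000, 2.9000)

v₁ − v₀ = (-0.05760000, -0.04320000, 0.04640000)
F = m·Δv/dt = (-3.6000, -2.7000, 2.9000)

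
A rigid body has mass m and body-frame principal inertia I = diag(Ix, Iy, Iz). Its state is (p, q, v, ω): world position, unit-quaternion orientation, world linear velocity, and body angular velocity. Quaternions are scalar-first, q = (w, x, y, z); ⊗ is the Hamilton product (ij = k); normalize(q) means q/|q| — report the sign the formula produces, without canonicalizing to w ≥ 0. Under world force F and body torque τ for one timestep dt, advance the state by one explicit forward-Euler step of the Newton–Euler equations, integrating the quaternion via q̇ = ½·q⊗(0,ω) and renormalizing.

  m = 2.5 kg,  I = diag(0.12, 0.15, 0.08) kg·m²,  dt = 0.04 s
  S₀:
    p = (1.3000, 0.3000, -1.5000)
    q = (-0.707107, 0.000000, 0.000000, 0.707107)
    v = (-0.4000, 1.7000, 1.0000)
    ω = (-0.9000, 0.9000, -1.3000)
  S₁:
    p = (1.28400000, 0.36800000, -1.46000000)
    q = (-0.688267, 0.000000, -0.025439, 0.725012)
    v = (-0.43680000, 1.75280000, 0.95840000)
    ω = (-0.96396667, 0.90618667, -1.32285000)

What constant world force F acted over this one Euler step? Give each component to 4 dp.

F = (-2.3000, 3.3000, -2.6000)

v₁ − v₀ = (-0.03680000, 0.05280000, -0.04160000)
F = m·Δv/dt = (-2.3000, 3.3000, -2.6000)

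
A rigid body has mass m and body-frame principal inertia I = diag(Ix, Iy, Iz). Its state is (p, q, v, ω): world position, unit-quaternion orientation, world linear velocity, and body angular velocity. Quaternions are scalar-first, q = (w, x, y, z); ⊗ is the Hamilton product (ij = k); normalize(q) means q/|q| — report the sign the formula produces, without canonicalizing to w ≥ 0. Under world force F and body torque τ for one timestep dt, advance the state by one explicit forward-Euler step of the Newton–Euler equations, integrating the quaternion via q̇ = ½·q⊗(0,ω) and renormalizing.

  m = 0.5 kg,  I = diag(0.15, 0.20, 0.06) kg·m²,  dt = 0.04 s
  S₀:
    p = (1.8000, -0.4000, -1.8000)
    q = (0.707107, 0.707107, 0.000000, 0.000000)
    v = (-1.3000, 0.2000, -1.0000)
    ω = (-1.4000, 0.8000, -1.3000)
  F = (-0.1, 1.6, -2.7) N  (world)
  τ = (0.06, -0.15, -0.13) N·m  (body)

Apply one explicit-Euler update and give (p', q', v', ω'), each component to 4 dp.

gyro term ω×Iω = (0.1456, 0.1638, -0.0560)
α = I⁻¹(τ − ω×Iω) = (-0.5707, -1.5690, -1.2333)
new body rate ω' = (-1.4228, 0.7372, -1.3493)
2q̇ = q⊗(0,ω) = (0.9899498, -0.9899498, 1.4849247, -0.3535535)
q + ½dt·q⊗(0,ω), renormalized = (0.7263, 0.6867, 0.0297, -0.0071)
p + v·dt = (1.7480, -0.3920, -1.8400)
v' = v + a·dt = (-1.3080, 0.3280, -1.2160)

p' = (1.7480, -0.3920, -1.8400)
q' = (0.7263, 0.6867, 0.0297, -0.0071)
v' = (-1.3080, 0.3280, -1.2160)
ω' = (-1.4228, 0.7372, -1.3493)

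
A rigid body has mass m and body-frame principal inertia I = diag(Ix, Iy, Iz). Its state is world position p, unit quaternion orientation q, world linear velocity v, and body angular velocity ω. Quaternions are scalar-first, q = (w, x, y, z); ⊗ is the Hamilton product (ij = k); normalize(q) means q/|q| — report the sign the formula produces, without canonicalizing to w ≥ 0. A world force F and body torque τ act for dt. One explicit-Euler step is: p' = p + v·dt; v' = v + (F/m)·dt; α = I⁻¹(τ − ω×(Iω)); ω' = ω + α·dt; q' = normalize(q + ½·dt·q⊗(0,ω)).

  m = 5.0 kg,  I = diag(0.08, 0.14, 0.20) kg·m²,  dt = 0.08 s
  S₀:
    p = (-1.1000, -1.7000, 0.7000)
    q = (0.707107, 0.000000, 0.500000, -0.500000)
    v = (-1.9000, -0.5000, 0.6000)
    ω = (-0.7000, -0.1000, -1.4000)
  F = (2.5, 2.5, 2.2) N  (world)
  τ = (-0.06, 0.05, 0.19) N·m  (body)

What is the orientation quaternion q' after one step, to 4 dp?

q' = (0.6798, -0.0497, 0.5102, -0.5246)

2q̇ = q⊗(0,ω) = (-0.6500000, -1.2449749, 0.2792893, -0.6399498)
updated quaternion q' = (0.6798, -0.0497, 0.5102, -0.5246)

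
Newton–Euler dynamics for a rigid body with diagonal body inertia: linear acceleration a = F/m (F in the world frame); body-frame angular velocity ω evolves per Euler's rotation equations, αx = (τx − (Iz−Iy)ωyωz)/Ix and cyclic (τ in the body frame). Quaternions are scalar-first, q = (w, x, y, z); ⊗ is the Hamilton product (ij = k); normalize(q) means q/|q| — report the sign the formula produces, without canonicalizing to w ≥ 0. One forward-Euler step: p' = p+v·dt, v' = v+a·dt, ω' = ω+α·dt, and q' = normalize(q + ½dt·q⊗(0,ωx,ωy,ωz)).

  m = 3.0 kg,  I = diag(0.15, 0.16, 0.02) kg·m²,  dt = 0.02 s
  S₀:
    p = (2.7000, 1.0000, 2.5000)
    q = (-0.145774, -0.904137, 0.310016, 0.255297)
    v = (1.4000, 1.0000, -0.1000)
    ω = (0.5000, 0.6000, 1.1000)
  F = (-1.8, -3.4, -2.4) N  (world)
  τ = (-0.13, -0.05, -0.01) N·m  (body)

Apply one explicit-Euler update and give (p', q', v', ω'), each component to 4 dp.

a = (-0.6000, -1.1333, -0.8000)
new position p' = (2.7280, 1.0200, 2.4980)
new velocity v' = (1.3880, 0.9773, -0.1160)
α = I⁻¹(τ − ω×Iω) = (-0.2507, -0.7594, -0.6500)
new body rate ω' = (0.4950, 0.5848, 1.0870)
Hamilton product q⊗(0,ω) = (-0.0147678, 0.1149524, 1.0347348, -0.8578416)
q + ½dt·q⊗(0,ω), renormalized = (-0.1459, -0.9029, 0.3203, 0.2467)

p' = (2.7280, 1.0200, 2.4980)
q' = (-0.1459, -0.9029, 0.3203, 0.2467)
v' = (1.3880, 0.9773, -0.1160)
ω' = (0.4950, 0.5848, 1.0870)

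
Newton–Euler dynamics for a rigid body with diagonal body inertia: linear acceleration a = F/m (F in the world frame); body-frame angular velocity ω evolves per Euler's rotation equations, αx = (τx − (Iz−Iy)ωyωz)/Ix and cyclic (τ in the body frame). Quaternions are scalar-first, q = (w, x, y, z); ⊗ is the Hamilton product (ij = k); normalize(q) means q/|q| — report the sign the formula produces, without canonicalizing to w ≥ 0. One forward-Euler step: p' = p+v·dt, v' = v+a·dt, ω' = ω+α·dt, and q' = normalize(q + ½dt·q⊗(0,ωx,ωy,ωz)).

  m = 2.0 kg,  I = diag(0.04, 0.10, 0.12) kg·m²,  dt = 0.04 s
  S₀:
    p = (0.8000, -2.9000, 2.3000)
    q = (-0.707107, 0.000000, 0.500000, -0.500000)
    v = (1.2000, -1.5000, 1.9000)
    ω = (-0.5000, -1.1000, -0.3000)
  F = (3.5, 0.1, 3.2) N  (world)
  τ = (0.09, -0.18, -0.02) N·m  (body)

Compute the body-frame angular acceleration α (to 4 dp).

α = (2.0850, -1.6800, -0.4417)

gyro term ω×Iω = (0.0066, -0.0120, 0.0330)
α = I⁻¹(τ − ω×Iω) = (2.0850, -1.6800, -0.4417)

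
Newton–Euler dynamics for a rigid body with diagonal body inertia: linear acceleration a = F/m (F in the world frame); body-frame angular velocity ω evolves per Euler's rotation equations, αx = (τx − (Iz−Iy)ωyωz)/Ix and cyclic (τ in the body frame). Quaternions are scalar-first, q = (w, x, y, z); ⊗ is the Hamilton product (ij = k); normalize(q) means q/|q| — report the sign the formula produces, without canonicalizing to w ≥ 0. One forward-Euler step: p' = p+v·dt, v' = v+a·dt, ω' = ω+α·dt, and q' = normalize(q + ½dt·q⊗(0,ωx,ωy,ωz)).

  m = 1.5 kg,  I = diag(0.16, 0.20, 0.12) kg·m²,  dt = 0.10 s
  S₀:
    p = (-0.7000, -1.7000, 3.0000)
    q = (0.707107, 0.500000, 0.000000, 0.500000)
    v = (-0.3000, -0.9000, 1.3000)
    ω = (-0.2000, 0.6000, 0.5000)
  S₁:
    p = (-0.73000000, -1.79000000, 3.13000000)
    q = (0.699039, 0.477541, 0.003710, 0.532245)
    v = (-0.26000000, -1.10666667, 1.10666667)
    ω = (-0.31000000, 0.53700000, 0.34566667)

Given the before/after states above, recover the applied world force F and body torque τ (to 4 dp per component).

v₁ − v₀ = (0.04000000, -0.20666667, -0.19333333)
F = m·Δv/dt = (0.6000, -3.1000, -2.9000)
Δω = ω₁−ω₀ = (-0.11000000, -0.06300000, -0.15433333)
ω₀×(Iω₀) = (-0.0240, -0.0040, -0.0048)
I·α + gyro = (-0.2000, -0.1300, -0.1900)

F = (0.6000, -3.1000, -2.9000)
τ = (-0.2000, -0.1300, -0.1900)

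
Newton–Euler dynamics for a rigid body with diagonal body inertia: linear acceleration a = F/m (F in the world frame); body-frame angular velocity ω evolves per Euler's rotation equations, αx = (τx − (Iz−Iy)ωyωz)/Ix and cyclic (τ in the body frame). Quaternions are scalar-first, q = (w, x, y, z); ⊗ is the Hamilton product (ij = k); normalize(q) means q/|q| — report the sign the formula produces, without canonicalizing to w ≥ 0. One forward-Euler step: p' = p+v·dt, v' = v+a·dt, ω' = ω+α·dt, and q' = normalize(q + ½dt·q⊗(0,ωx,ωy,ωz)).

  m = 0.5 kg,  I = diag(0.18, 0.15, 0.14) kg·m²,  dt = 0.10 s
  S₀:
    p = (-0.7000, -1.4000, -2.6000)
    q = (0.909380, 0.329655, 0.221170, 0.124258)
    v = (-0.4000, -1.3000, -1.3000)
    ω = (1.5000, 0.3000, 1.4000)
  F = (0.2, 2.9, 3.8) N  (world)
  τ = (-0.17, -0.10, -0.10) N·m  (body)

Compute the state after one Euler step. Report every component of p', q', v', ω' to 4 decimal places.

p' = (-0.7400, -1.5300, -2.7300)
q' = (0.8680, 0.4093, 0.2199, 0.1753)
v' = (-0.3600, -0.7200, -0.5400)
ω' = (1.4079, 0.1773, 1.3382)

linear accel F/m = (0.4000, 5.8000, 7.6000)
new position p' = (-0.7400, -1.5300, -2.7300)
v' = v + a·dt = (-0.3600, -0.7200, -0.5400)
gyro term ω×Iω = (-0.0042, 0.0840, -0.0135)
angular accel α = (-0.9211, -1.2267, -0.6179)
new body rate ω' = (1.4079, 0.1773, 1.3382)
Hamilton product q⊗(0,ω) = (-0.7347947, 1.6364306, -0.0023160, 1.0402735)
updated quaternion q' = (0.8680, 0.4093, 0.2199, 0.1753)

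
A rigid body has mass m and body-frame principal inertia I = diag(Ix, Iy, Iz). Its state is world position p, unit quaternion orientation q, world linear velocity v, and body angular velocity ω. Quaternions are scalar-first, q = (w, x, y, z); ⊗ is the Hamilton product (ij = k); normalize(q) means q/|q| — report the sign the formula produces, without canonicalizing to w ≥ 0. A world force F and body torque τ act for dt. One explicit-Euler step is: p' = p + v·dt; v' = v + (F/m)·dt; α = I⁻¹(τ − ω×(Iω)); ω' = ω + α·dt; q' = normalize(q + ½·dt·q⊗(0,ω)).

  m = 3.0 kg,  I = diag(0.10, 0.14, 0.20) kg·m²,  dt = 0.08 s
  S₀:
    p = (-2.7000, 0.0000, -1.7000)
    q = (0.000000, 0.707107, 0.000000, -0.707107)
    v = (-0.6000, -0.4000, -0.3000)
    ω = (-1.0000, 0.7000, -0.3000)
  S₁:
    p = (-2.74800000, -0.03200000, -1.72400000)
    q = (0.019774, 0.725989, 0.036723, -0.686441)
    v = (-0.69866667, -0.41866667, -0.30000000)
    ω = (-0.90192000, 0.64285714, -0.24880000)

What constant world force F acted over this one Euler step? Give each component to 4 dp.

v₁ − v₀ = (-0.09866667, -0.01866667, 0.00000000)
F = m·Δv/dt = (-3.7000, -0.7000, 0.0000)

F = (-3.7000, -0.7000, 0.0000)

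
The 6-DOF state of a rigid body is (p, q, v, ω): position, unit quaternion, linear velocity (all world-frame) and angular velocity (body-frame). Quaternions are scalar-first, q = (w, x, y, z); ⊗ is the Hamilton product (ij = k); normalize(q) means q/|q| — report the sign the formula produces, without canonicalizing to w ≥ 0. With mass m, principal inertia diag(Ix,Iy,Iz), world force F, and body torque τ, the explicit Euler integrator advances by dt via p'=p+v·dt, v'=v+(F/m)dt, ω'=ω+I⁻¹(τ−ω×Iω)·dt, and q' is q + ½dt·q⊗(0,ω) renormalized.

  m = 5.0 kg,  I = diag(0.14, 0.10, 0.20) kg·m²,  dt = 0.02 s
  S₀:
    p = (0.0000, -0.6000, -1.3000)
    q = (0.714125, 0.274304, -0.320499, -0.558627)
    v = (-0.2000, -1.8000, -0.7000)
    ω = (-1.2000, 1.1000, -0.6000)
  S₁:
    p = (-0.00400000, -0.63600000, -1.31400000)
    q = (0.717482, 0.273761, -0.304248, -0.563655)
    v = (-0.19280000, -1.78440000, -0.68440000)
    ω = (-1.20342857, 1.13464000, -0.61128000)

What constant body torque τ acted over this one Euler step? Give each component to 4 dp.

Δω = ω₁−ω₀ = (-0.00342857, 0.03464000, -0.01128000)
τ = I·(Δω/dt) + ω₀×(Iω₀) = (-0.0900, 0.1300, -0.0600)

τ = (-0.0900, 0.1300, -0.0600)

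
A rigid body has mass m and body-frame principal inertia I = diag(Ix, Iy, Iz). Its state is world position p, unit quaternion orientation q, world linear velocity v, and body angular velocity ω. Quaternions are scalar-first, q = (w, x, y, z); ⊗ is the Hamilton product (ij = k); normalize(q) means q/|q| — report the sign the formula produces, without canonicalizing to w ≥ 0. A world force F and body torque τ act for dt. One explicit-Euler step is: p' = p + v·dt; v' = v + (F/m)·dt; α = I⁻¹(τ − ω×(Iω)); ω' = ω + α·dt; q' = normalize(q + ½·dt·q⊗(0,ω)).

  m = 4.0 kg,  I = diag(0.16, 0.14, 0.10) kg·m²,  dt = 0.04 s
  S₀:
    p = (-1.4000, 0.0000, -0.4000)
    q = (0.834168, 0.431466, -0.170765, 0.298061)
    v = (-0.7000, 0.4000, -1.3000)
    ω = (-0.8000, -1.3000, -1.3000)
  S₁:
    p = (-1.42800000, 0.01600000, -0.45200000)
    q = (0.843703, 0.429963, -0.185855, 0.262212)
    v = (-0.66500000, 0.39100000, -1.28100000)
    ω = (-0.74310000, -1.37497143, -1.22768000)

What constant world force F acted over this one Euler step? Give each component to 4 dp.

Δv = v₁−v₀ = (0.03500000, -0.00900000, 0.01900000)
m·(v₁−v₀)/dt = (3.5000, -0.9000, 1.9000)

F = (3.5000, -0.9000, 1.9000)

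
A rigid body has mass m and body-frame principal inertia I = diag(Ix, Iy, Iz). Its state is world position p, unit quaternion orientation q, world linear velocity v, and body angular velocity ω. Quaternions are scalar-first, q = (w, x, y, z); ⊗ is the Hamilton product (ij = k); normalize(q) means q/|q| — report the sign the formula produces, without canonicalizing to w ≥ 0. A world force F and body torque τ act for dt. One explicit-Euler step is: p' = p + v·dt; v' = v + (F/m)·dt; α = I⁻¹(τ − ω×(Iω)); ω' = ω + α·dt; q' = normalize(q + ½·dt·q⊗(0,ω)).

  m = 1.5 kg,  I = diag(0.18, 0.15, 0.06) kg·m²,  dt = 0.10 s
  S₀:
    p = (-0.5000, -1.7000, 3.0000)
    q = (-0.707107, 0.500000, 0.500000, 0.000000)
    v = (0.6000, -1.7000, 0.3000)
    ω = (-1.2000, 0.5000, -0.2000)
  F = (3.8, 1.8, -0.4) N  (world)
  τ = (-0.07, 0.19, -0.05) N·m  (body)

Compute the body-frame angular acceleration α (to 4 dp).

precession coupling ω×(Iω) = (0.0090, 0.0288, 0.0180)
α = I⁻¹(τ − ω×Iω) = (-0.4389, 1.0747, -1.1333)

α = (-0.4389, 1.0747, -1.1333)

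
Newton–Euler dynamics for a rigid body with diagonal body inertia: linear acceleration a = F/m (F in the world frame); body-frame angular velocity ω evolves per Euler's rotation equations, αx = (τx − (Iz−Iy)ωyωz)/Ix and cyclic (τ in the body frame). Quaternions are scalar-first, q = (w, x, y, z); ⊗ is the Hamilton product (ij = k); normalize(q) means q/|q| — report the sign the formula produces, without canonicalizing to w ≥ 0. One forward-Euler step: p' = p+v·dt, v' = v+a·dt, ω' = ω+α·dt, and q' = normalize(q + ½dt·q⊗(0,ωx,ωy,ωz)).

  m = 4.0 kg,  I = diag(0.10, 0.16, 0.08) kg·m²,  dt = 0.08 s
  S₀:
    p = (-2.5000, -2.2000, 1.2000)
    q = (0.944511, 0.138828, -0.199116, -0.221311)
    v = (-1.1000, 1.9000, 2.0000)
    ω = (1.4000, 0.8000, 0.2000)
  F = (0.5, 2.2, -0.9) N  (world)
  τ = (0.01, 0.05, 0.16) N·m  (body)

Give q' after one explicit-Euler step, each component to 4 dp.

q' = (0.9429, 0.1968, -0.1820, -0.1977)

q⊗(0,ω) = (0.0091958, 1.4595410, 0.4180078, 0.5787270)
q + ½dt·q⊗(0,ω), renormalized = (0.9429, 0.1968, -0.1820, -0.1977)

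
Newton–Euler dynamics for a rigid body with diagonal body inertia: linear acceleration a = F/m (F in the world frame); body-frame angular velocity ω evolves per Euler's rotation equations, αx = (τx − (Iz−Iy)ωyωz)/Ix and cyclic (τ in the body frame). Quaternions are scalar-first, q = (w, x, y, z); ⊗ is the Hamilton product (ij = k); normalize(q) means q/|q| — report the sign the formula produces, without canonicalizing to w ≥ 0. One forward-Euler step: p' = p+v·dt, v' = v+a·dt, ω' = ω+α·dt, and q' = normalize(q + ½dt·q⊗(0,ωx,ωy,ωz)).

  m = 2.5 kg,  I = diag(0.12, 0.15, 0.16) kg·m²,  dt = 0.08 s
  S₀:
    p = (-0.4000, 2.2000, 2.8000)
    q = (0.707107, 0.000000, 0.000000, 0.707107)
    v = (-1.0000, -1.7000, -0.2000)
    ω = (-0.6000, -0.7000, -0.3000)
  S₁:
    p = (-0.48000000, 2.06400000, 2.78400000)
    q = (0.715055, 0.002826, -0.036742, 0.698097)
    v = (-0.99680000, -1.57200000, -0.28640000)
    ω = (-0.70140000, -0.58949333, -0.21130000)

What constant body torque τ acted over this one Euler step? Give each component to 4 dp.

rate change Δω = (-0.10140000, 0.11050667, 0.08870000)
I·α + gyro = (-0.1500, 0.2000, 0.1900)

τ = (-0.1500, 0.2000, 0.1900)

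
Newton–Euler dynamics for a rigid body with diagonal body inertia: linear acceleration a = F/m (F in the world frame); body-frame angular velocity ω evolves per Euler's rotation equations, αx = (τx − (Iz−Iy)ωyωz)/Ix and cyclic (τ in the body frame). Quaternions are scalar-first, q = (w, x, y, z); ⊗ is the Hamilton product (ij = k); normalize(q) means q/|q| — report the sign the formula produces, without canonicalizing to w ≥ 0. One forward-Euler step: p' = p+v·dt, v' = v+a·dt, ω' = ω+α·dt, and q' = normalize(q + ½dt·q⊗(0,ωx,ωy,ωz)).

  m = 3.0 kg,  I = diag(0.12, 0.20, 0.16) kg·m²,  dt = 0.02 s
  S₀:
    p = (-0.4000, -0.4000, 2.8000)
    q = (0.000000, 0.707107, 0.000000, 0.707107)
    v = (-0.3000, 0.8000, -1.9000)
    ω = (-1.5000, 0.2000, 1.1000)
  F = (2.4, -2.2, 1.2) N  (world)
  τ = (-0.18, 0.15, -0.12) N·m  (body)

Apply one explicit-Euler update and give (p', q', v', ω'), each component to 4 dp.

p' = (-0.4060, -0.3840, 2.7620)
q' = (0.0028, 0.7056, -0.0184, 0.7084)
v' = (-0.2840, 0.7853, -1.8920)
ω' = (-1.5285, 0.2084, 1.0880)

linear accel F/m = (0.8000, -0.7333, 0.4000)
p + v·dt = (-0.4060, -0.3840, 2.7620)
new velocity v' = (-0.2840, 0.7853, -1.8920)
precession coupling ω×(Iω) = (-0.0088, 0.0660, -0.0240)
α = I⁻¹(τ − ω×Iω) = (-1.4267, 0.4200, -0.6000)
ω + α·dt = (-1.5285, 0.2084, 1.0880)
q⊗(0,ω) = (0.2828428, -0.1414214, -1.8384782, 0.1414214)
q + ½dt·q⊗(0,ω), renormalized = (0.0028, 0.7056, -0.0184, 0.7084)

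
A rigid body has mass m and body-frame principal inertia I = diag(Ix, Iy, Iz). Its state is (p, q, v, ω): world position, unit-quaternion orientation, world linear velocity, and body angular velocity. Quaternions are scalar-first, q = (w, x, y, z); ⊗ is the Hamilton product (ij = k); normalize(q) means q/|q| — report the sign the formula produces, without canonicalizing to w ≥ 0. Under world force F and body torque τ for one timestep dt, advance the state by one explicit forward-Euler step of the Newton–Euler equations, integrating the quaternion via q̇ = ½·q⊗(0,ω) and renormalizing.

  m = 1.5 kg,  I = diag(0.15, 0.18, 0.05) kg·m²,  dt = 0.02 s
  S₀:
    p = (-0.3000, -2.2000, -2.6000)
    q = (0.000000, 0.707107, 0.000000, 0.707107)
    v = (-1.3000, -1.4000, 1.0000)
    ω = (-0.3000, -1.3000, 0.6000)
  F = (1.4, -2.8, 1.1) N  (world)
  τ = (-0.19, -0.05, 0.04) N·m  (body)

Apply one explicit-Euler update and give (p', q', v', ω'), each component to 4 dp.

α = I⁻¹(τ − ω×Iω) = (-1.9427, -0.1778, 0.5660)
ω' = ω + α·dt = (-0.3389, -1.3036, 0.6113)
q⊗(0,ω) = (-0.2121321, 0.9192391, -0.6363963, -0.9192391)
q' = normalize(q + ½dt·q⊗(0,ω)) = (-0.0021, 0.7162, -0.0064, 0.6978)
a = F/m = (0.9333, -1.8667, 0.7333)
p' = p + v·dt = (-0.3260, -2.2280, -2.5800)
v + (F/m)dt = (-1.2813, -1.4373, 1.0147)

p' = (-0.3260, -2.2280, -2.5800)
q' = (-0.0021, 0.7162, -0.0064, 0.6978)
v' = (-1.2813, -1.4373, 1.0147)
ω' = (-0.3389, -1.3036, 0.6113)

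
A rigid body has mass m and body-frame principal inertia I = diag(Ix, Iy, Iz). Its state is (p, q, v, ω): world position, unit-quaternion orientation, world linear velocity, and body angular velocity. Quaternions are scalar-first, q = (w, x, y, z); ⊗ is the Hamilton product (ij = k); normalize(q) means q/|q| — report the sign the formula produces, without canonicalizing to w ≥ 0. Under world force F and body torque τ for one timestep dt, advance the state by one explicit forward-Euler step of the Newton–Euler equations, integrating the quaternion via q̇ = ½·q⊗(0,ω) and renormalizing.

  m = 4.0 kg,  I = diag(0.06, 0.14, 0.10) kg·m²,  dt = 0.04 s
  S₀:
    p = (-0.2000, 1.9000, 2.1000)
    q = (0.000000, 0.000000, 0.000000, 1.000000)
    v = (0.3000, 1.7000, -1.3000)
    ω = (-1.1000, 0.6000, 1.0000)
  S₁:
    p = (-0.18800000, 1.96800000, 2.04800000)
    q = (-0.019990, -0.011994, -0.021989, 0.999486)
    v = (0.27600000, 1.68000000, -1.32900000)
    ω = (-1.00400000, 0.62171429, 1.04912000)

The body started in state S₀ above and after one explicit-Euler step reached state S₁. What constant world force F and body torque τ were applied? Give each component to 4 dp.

F = (-2.4000, -2.0000, -2.9000)
τ = (0.1200, 0.1200, 0.0700)

Δv = v₁−v₀ = (-0.02400000, -0.02000000, -0.02900000)
m·(v₁−v₀)/dt = (-2.4000, -2.0000, -2.9000)
Δω = ω₁−ω₀ = (0.09600000, 0.02171429, 0.04912000)
ω₀×(Iω₀) = (-0.0240, 0.0440, -0.0528)
applied torque τ = (0.1200, 0.1200, 0.0700)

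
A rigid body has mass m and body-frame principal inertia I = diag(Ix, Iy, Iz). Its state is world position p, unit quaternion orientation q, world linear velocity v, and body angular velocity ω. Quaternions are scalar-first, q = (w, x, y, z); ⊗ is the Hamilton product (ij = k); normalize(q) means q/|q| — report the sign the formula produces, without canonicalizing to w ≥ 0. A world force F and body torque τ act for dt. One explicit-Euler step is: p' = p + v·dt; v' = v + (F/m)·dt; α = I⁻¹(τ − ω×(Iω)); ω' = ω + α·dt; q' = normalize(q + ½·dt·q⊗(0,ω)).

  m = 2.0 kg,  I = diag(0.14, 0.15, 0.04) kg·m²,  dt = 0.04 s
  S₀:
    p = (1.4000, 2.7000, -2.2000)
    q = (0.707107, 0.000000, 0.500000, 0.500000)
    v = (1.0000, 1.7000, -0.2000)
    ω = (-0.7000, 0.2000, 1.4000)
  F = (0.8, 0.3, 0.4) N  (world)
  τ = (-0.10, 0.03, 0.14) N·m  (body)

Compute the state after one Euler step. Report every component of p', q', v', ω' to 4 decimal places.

gyro term ω×Iω = (-0.0308, -0.0980, -0.0014)
(τ − ω×Iω)/I = (-0.4943, 0.8533, 3.5350)
ω + α·dt = (-0.7198, 0.2341, 1.5414)
q⊗(0,ω) = (-0.8000000, 0.1050251, -0.2085786, 1.3399498)
q + ½dt·q⊗(0,ω), renormalized = (0.6908, 0.0021, 0.4956, 0.5265)
p' = p + v·dt = (1.4400, 2.7680, -2.2080)
v' = v + a·dt = (1.0160, 1.7060, -0.1920)

p' = (1.4400, 2.7680, -2.2080)
q' = (0.6908, 0.0021, 0.4956, 0.5265)
v' = (1.0160, 1.7060, -0.1920)
ω' = (-0.7198, 0.2341, 1.5414)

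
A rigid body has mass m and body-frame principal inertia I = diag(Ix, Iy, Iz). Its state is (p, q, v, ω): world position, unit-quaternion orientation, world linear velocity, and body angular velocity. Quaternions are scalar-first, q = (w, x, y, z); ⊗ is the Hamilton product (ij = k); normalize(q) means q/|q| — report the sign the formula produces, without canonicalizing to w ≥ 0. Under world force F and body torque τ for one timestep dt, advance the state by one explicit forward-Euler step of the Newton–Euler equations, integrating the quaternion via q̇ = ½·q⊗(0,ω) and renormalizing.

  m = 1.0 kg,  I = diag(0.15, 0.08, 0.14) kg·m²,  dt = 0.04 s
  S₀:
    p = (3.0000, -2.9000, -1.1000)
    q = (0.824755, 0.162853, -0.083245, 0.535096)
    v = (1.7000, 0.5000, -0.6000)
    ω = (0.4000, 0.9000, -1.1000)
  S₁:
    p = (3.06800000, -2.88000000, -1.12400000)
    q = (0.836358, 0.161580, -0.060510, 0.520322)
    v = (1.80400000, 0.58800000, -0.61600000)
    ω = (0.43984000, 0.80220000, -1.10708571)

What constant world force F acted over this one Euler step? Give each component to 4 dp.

v₁ − v₀ = (0.10400000, 0.08800000, -0.01600000)
m·(v₁−v₀)/dt = (2.6000, 2.2000, -0.4000)

F = (2.6000, 2.2000, -0.4000)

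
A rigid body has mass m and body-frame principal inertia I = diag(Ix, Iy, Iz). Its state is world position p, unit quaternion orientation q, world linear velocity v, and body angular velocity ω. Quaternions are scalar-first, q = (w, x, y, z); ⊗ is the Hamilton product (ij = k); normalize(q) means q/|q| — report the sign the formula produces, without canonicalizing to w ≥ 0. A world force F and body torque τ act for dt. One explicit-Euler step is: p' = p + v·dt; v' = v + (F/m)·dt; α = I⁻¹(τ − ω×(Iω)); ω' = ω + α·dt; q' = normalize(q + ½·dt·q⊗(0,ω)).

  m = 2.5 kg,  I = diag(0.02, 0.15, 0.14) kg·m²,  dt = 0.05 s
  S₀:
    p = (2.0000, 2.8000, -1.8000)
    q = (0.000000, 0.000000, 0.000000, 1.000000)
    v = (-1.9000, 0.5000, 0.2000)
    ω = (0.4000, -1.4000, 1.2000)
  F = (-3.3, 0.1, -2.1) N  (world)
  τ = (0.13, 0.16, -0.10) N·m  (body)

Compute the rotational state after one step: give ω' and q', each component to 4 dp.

precession coupling ω×(Iω) = (0.0168, -0.0576, -0.0728)
(τ − ω×Iω)/I = (5.6600, 1.4507, -0.1943)
ω' = ω + α·dt = (0.6830, -1.3275, 1.1903)
Hamilton product q⊗(0,ω) = (-1.2000000, 1.4000000, 0.4000000, 0.0000000)
q' = normalize(q + ½dt·q⊗(0,ω)) = (-0.0300, 0.0350, 0.0100, 0.9989)

ω' = (0.6830, -1.3275, 1.1903)
q' = (-0.0300, 0.0350, 0.0100, 0.9989)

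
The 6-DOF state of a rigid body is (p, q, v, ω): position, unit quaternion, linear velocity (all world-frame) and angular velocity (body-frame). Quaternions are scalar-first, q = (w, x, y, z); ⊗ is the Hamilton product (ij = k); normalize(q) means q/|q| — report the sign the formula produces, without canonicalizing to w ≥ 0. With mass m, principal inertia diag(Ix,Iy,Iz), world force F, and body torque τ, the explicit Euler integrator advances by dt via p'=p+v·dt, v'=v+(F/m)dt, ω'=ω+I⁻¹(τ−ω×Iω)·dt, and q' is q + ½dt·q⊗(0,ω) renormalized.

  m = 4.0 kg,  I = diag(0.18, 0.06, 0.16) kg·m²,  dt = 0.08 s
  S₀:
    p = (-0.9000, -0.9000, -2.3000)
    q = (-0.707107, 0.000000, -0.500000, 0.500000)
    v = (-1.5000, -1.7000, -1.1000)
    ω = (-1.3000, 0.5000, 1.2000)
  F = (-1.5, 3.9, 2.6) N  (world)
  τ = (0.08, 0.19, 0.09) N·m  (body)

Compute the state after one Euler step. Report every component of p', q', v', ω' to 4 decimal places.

p' = (-1.0200, -1.0360, -2.3880)
q' = (-0.7192, 0.0028, -0.5387, 0.4389)
v' = (-1.5300, -1.6220, -1.0480)
ω' = (-1.2911, 0.7949, 1.2060)

p + v·dt = (-1.0200, -1.0360, -2.3880)
v + (F/m)dt = (-1.5300, -1.6220, -1.0480)
α = I⁻¹(τ − ω×Iω) = (0.1111, 3.6867, 0.0750)
ω' = ω + α·dt = (-1.2911, 0.7949, 1.2060)
q⊗(0,ω) = (-0.3500000, 0.0692391, -1.0035535, -1.4985284)
q + ½dt·q⊗(0,ω), renormalized = (-0.7192, 0.0028, -0.5387, 0.4389)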